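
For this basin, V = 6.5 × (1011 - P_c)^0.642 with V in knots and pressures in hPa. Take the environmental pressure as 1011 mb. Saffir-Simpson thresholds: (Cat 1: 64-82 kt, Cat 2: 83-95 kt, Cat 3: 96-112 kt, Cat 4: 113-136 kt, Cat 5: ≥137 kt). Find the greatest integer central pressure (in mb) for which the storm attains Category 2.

Category 2 begins at V = 83 kt.
Required ΔP = (83/6.5)^(1/0.642) = 12.769^1.558 ≈ 52.84 mb.
P_c ≤ 1011 − 52.84 = 958.16, so the highest integer P_c is 958 mb.

958 mb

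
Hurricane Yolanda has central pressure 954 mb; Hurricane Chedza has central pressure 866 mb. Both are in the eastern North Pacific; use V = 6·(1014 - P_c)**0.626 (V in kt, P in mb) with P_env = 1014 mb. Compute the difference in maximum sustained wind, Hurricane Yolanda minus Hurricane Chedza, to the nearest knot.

-59 kt

Hurricane Yolanda: ΔP = 60; V ≈ 6 × 60^0.626 ≈ 77.85 kt.
Hurricane Chedza: ΔP = 148; V ≈ 6 × 148^0.626 ≈ 137.00 kt.
Difference ≈ 77.85 − 137.00 = -59.15 → -59 kt.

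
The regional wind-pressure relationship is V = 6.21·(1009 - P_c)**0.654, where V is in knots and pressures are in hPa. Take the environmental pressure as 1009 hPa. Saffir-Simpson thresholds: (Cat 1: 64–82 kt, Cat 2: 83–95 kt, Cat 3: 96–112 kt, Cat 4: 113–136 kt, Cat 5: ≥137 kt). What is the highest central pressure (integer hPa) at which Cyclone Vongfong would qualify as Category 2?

956 hPa

Category 2 begins at V = 83 kt.
Required ΔP = (83/6.21)^(1/0.654) = 13.366^1.529 ≈ 52.69 hPa.
P_c ≤ 1009 − 52.69 = 956.31, so the highest integer P_c is 956 hPa.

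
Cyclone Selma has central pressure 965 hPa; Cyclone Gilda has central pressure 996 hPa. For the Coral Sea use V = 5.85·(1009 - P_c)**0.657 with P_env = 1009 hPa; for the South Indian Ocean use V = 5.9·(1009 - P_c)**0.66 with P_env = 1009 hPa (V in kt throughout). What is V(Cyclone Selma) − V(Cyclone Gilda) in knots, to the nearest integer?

38 kt

Cyclone Selma: ΔP = 44; V ≈ 5.85 × 44^0.657 ≈ 70.29 kt.
Cyclone Gilda: ΔP = 13; V ≈ 5.9 × 13^0.66 ≈ 32.07 kt.
Difference ≈ 70.29 − 32.07 = 38.22 → 38 kt.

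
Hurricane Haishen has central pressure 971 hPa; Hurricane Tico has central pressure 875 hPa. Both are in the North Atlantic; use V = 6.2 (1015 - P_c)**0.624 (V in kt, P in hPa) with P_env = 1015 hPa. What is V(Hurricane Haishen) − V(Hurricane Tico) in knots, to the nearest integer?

-70 kt

Hurricane Haishen: ΔP = 44; V ≈ 6.2 × 44^0.624 ≈ 65.75 kt.
Hurricane Tico: ΔP = 140; V ≈ 6.2 × 140^0.624 ≈ 135.39 kt.
Difference ≈ 65.75 − 135.39 = -69.64 → -70 kt.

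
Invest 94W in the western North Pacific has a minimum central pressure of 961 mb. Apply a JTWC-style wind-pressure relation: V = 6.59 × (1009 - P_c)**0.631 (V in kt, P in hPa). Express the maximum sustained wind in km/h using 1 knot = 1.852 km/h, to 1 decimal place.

ΔP = 1009 − 961 = 48 mb.
V ≈ 6.59 × 48^0.631 = 6.59 × 11.504 ≈ 75.814 kt.
75.814 × 1.852 ≈ 140.41 km/h → 140.4 km/h.

140.4 km/h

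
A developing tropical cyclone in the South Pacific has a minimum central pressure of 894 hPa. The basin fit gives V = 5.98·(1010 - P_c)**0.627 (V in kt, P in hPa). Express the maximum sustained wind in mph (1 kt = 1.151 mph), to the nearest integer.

ΔP = 1010 − 894 = 116 hPa.
V ≈ 5.98 × 116^0.627 = 5.98 × 19.698 ≈ 117.792 kt.
117.792 × 1.151 ≈ 135.58 mph → 136 mph.

136 mph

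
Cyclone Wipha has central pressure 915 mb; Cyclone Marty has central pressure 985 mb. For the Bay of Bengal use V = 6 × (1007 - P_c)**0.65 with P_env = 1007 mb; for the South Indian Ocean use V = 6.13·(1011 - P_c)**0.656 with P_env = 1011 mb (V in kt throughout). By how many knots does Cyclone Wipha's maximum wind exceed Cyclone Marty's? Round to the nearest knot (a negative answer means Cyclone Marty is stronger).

61 kt

Cyclone Wipha: ΔP = 92; V ≈ 6 × 92^0.65 ≈ 113.40 kt.
Cyclone Marty: ΔP = 26; V ≈ 6.13 × 26^0.656 ≈ 51.96 kt.
Difference ≈ 113.40 − 51.96 = 61.44 → 61 kt.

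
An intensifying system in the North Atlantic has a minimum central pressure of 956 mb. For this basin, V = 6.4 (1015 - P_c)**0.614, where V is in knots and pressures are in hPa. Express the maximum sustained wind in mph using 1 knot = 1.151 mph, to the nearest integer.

90 mph

ΔP = 1015 − 956 = 59 mb.
V ≈ 6.4 × 59^0.614 = 6.4 × 12.227 ≈ 78.250 kt.
78.250 × 1.151 ≈ 90.07 mph → 90 mph.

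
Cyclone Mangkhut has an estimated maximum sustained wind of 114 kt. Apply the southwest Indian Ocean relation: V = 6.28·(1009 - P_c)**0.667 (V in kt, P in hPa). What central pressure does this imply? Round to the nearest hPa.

932 hPa

ΔP = (V / 6.28)^(1/0.667) = (114/6.28)^1.499.
114/6.28 = 18.153; 18.153^1.499 ≈ 77.17 hPa.
P_c = 1009 − 77.17 = 931.83 ≈ 932 hPa.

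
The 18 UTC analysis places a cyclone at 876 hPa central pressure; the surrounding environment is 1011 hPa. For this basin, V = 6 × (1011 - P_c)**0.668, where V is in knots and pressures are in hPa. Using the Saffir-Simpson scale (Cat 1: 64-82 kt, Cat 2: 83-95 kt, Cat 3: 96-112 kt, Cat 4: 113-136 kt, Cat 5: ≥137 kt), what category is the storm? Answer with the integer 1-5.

ΔP = 1011 − 876 = 135 hPa.
V ≈ 6 × 135^0.668 = 6 × 26.49 ≈ 159 kt.
159 kt falls in the Category 5 band.

5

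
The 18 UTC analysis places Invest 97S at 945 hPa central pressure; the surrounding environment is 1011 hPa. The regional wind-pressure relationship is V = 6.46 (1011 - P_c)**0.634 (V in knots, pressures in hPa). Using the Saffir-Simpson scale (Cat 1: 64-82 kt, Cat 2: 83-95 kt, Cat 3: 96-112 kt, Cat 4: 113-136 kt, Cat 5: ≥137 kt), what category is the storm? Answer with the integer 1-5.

ΔP = 1011 − 945 = 66 hPa.
V ≈ 6.46 × 66^0.634 = 6.46 × 14.24 ≈ 92 kt.
92 kt falls in the Category 2 band.

2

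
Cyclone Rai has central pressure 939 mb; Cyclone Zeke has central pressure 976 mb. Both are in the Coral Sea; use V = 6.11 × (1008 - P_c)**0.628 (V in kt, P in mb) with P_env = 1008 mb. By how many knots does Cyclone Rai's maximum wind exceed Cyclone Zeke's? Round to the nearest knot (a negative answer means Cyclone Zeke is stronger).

Cyclone Rai: ΔP = 69; V ≈ 6.11 × 69^0.628 ≈ 87.26 kt.
Cyclone Zeke: ΔP = 32; V ≈ 6.11 × 32^0.628 ≈ 53.86 kt.
Difference ≈ 87.26 − 53.86 = 33.40 → 33 kt.

33 kt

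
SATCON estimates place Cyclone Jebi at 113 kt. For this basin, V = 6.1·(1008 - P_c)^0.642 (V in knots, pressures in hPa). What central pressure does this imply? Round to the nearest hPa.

ΔP = (V / 6.1)^(1/0.642) = (113/6.1)^1.558.
113/6.1 = 18.525; 18.525^1.558 ≈ 94.34 hPa.
P_c = 1008 − 94.34 = 913.66 ≈ 914 hPa.

914 hPa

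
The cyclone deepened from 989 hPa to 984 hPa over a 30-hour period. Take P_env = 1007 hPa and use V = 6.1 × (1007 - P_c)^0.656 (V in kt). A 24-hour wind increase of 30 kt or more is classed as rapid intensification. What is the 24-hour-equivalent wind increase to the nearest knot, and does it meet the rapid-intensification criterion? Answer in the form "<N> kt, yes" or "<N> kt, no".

V₁: ΔP = 18, V ≈ 6.1 × 18^0.656 ≈ 40.62 kt.
V₂: ΔP = 23, V ≈ 6.1 × 23^0.656 ≈ 47.71 kt.
ΔV over 30 h = 7.09 kt → 24 h equivalent = 7.09 × 24/30 ≈ 5.67 kt.
6 kt < 30 kt ⇒ not rapid intensification.

6 kt, no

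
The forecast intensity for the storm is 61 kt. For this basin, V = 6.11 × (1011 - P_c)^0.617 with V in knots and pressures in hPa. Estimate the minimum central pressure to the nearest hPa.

ΔP = (V / 6.11)^(1/0.617) = (61/6.11)^1.621.
61/6.11 = 9.984; 9.984^1.621 ≈ 41.65 hPa.
P_c = 1011 − 41.65 = 969.35 ≈ 969 hPa.

969 hPa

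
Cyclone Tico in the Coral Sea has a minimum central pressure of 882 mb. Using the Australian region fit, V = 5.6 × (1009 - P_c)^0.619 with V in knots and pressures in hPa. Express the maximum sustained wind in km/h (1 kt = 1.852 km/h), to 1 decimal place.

208.0 km/h

ΔP = 1009 − 882 = 127 mb.
V ≈ 5.6 × 127^0.619 = 5.6 × 20.056 ≈ 112.316 kt.
112.316 × 1.852 ≈ 208.01 km/h → 208.0 km/h.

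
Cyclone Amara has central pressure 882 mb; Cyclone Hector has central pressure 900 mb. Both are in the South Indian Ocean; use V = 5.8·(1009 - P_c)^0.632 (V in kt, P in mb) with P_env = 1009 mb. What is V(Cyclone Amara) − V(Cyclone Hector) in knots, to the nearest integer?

Cyclone Amara: ΔP = 127; V ≈ 5.8 × 127^0.632 ≈ 123.89 kt.
Cyclone Hector: ΔP = 109; V ≈ 5.8 × 109^0.632 ≈ 112.48 kt.
Difference ≈ 123.89 − 112.48 = 11.41 → 11 kt.

11 kt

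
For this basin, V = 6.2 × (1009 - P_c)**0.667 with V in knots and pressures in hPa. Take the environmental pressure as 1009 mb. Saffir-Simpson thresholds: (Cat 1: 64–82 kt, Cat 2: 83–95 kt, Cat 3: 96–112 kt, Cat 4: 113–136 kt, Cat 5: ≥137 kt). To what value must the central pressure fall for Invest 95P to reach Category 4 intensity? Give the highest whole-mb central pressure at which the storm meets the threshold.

Category 4 begins at V = 113 kt.
Required ΔP = (113/6.2)^(1/0.667) = 18.226^1.499 ≈ 77.64 mb.
P_c ≤ 1009 − 77.64 = 931.36, so the highest integer P_c is 931 mb.

931 mb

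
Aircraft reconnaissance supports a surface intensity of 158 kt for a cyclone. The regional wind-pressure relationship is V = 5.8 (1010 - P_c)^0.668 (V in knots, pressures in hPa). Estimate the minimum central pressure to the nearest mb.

869 mb

ΔP = (V / 5.8)^(1/0.668) = (158/5.8)^1.497.
158/5.8 = 27.241; 27.241^1.497 ≈ 140.78 mb.
P_c = 1010 − 140.78 = 869.22 ≈ 869 mb.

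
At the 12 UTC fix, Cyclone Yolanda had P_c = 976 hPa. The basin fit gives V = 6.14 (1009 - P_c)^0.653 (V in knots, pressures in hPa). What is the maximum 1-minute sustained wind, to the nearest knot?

60 kt

ΔP = 1009 − 976 = 33 hPa.
33^0.653 ≈ 9.808.
V ≈ 6.14 × 9.808 ≈ 60.2 kt.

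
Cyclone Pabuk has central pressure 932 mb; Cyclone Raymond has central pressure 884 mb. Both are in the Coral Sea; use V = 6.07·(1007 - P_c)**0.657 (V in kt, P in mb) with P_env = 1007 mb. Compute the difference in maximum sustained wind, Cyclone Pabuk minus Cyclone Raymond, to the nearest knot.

Cyclone Pabuk: ΔP = 75; V ≈ 6.07 × 75^0.657 ≈ 103.54 kt.
Cyclone Raymond: ΔP = 123; V ≈ 6.07 × 123^0.657 ≈ 143.30 kt.
Difference ≈ 103.54 − 143.30 = -39.76 → -40 kt.

-40 kt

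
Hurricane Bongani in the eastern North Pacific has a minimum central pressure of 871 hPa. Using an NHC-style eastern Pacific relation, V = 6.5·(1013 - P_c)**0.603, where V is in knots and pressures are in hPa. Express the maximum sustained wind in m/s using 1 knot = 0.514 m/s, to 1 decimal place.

ΔP = 1013 − 871 = 142 hPa.
V ≈ 6.5 × 142^0.603 = 6.5 × 19.853 ≈ 129.046 kt.
129.046 × 0.514 ≈ 66.33 m/s → 66.3 m/s.

66.3 m/s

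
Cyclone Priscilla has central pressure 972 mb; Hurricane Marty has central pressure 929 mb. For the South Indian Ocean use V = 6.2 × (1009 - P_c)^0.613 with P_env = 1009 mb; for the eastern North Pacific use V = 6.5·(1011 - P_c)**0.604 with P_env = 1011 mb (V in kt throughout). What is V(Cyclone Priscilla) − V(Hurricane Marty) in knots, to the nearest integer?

-36 kt

Cyclone Priscilla: ΔP = 37; V ≈ 6.2 × 37^0.613 ≈ 56.72 kt.
Hurricane Marty: ΔP = 82; V ≈ 6.5 × 82^0.604 ≈ 93.08 kt.
Difference ≈ 56.72 − 93.08 = -36.36 → -36 kt.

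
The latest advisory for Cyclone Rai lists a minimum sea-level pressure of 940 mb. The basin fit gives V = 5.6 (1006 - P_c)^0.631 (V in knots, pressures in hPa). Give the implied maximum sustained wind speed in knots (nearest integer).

ΔP = 1006 − 940 = 66 mb.
66^0.631 ≈ 14.065.
V ≈ 5.6 × 14.065 ≈ 78.8 kt.

79 kt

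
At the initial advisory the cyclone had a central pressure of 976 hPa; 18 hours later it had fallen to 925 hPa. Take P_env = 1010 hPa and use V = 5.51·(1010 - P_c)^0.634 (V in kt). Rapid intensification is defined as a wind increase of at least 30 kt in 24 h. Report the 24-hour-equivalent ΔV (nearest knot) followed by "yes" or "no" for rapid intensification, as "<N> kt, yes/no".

54 kt, yes

V₁: ΔP = 34, V ≈ 5.51 × 34^0.634 ≈ 51.54 kt.
V₂: ΔP = 85, V ≈ 5.51 × 85^0.634 ≈ 92.13 kt.
ΔV over 18 h = 40.59 kt → 24 h equivalent = 40.59 × 24/18 ≈ 54.12 kt.
54 kt ≥ 30 kt ⇒ rapid intensification.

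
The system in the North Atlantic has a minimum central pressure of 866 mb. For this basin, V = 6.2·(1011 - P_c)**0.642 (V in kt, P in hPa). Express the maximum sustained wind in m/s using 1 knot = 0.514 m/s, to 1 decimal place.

ΔP = 1011 − 866 = 145 mb.
V ≈ 6.2 × 145^0.642 = 6.2 × 24.412 ≈ 151.353 kt.
151.353 × 0.514 ≈ 77.80 m/s → 77.8 m/s.

77.8 m/s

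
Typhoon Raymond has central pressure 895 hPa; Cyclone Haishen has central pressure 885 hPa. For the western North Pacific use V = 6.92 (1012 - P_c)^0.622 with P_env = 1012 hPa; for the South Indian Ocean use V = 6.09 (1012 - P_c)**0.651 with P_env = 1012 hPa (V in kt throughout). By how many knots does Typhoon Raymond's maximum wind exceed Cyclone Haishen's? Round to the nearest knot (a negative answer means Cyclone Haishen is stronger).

-9 kt

Typhoon Raymond: ΔP = 117; V ≈ 6.92 × 117^0.622 ≈ 133.82 kt.
Cyclone Haishen: ΔP = 127; V ≈ 6.09 × 127^0.651 ≈ 142.62 kt.
Difference ≈ 133.82 − 142.62 = -8.80 → -9 kt.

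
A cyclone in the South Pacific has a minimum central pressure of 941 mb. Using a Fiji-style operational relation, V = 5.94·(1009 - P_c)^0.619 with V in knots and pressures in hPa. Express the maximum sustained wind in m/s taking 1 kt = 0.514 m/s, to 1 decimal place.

ΔP = 1009 − 941 = 68 mb.
V ≈ 5.94 × 68^0.619 = 5.94 × 13.625 ≈ 80.930 kt.
80.930 × 0.514 ≈ 41.60 m/s → 41.6 m/s.

41.6 m/s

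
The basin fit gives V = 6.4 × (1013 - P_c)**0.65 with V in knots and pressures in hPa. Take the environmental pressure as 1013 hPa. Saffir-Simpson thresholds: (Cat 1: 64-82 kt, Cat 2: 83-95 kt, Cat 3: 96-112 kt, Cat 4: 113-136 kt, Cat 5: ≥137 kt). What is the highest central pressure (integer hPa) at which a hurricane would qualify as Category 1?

978 hPa

Category 1 begins at V = 64 kt.
Required ΔP = (64/6.4)^(1/0.65) = 10.000^1.538 ≈ 34.55 hPa.
P_c ≤ 1013 − 34.55 = 978.45, so the highest integer P_c is 978 hPa.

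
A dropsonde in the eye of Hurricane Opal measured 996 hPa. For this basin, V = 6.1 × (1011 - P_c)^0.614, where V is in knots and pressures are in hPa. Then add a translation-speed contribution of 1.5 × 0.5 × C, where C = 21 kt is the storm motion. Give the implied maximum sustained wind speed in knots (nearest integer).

ΔP = 1011 − 996 = 15 hPa.
15^0.614 ≈ 5.274.
V ≈ 6.1 × 5.274 ≈ 32.2 kt.
Translation term: 1.5 × 0.5 × 21 = 15.75 kt.
Corrected V ≈ 47.95 kt → 48 kt.

48 kt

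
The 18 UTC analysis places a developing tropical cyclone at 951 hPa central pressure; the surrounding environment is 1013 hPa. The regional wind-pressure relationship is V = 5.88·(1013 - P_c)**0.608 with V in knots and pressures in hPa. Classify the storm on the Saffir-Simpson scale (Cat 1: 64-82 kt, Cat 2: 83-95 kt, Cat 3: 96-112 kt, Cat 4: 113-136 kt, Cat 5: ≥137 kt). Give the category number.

1

ΔP = 1013 − 951 = 62 hPa.
V ≈ 5.88 × 62^0.608 = 5.88 × 12.30 ≈ 72 kt.
72 kt falls in the Category 1 band.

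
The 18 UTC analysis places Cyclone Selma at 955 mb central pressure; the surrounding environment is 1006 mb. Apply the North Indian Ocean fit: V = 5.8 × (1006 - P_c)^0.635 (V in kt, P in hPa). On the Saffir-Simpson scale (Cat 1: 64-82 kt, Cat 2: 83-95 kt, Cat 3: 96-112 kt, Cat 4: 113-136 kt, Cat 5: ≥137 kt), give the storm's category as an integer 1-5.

ΔP = 1006 − 955 = 51 mb.
V ≈ 5.8 × 51^0.635 = 5.8 × 12.14 ≈ 70 kt.
70 kt falls in the Category 1 band.

1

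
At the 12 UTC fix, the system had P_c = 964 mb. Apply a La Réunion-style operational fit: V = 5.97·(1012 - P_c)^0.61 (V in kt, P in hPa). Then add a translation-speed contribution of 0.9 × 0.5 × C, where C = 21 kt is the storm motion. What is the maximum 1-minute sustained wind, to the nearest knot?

ΔP = 1012 − 964 = 48 mb.
48^0.61 ≈ 10.606.
V ≈ 5.97 × 10.606 ≈ 63.3 kt.
Translation term: 0.9 × 0.5 × 21 = 9.45 kt.
Corrected V ≈ 72.75 kt → 73 kt.

73 kt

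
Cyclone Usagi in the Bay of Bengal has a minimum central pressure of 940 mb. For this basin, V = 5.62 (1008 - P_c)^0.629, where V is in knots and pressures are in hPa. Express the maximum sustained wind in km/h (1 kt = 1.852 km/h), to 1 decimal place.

147.9 km/h

ΔP = 1008 − 940 = 68 mb.
V ≈ 5.62 × 68^0.629 = 5.62 × 14.212 ≈ 79.870 kt.
79.870 × 1.852 ≈ 147.92 km/h → 147.9 km/h.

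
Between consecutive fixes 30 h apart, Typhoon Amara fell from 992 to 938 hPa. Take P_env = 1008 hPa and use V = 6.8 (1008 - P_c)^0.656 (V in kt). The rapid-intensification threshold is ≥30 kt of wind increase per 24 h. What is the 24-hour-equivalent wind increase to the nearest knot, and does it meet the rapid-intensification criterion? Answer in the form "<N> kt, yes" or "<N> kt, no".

V₁: ΔP = 16, V ≈ 6.8 × 16^0.656 ≈ 41.92 kt.
V₂: ΔP = 70, V ≈ 6.8 × 70^0.656 ≈ 110.38 kt.
ΔV over 30 h = 68.46 kt → 24 h equivalent = 68.46 × 24/30 ≈ 54.77 kt.
55 kt ≥ 30 kt ⇒ rapid intensification.

55 kt, yes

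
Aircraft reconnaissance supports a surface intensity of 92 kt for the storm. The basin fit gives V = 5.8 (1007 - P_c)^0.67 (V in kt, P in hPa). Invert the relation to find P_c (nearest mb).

945 mb

ΔP = (V / 5.8)^(1/0.67) = (92/5.8)^1.493.
92/5.8 = 15.862; 15.862^1.493 ≈ 61.88 mb.
P_c = 1007 − 61.88 = 945.12 ≈ 945 mb.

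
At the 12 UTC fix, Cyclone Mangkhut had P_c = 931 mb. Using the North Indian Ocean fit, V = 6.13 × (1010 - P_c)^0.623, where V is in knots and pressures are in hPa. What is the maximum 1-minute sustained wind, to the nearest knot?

ΔP = 1010 − 931 = 79 mb.
79^0.623 ≈ 15.213.
V ≈ 6.13 × 15.213 ≈ 93.3 kt.

93 kt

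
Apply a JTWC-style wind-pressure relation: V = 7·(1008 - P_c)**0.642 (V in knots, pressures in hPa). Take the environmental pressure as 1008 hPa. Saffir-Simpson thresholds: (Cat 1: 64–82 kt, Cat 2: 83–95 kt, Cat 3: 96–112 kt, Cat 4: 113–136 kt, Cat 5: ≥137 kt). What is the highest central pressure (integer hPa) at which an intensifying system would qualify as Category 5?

Category 5 begins at V = 137 kt.
Required ΔP = (137/7)^(1/0.642) = 19.571^1.558 ≈ 102.77 hPa.
P_c ≤ 1008 − 102.77 = 905.23, so the highest integer P_c is 905 hPa.

905 hPa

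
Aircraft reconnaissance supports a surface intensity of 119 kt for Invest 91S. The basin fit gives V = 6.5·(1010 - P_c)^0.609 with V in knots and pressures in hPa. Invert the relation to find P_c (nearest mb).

ΔP = (V / 6.5)^(1/0.609) = (119/6.5)^1.642.
119/6.5 = 18.308; 18.308^1.642 ≈ 118.38 mb.
P_c = 1010 − 118.38 = 891.62 ≈ 892 mb.

892 mb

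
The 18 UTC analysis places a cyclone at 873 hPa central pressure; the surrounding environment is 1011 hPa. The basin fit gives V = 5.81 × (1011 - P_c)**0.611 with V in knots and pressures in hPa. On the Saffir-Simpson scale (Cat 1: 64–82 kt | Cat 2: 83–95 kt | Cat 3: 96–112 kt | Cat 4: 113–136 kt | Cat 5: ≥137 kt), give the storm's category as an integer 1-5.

4

ΔP = 1011 − 873 = 138 hPa.
V ≈ 5.81 × 138^0.611 = 5.81 × 20.30 ≈ 118 kt.
118 kt falls in the Category 4 band.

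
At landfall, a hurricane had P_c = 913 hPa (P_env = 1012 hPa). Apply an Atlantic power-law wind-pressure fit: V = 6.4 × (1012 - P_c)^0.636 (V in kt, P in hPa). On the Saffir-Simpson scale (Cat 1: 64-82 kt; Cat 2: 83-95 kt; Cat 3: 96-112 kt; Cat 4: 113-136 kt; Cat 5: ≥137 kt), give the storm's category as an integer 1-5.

4

ΔP = 1012 − 913 = 99 hPa.
V ≈ 6.4 × 99^0.636 = 6.4 × 18.59 ≈ 119 kt.
119 kt falls in the Category 4 band.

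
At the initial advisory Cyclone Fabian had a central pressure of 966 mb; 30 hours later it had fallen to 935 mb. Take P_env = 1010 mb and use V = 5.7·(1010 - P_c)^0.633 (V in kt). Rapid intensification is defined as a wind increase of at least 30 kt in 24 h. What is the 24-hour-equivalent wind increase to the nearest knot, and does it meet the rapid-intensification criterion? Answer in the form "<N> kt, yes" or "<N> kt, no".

20 kt, no

V₁: ΔP = 44, V ≈ 5.7 × 44^0.633 ≈ 62.54 kt.
V₂: ΔP = 75, V ≈ 5.7 × 75^0.633 ≈ 87.66 kt.
ΔV over 30 h = 25.12 kt → 24 h equivalent = 25.12 × 24/30 ≈ 20.10 kt.
20 kt < 30 kt ⇒ not rapid intensification.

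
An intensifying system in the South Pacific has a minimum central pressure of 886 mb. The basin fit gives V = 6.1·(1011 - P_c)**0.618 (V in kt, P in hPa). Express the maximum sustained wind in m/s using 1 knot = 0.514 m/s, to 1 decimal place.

ΔP = 1011 − 886 = 125 mb.
V ≈ 6.1 × 125^0.618 = 6.1 × 19.765 ≈ 120.565 kt.
120.565 × 0.514 ≈ 61.97 m/s → 62.0 m/s.

62.0 m/s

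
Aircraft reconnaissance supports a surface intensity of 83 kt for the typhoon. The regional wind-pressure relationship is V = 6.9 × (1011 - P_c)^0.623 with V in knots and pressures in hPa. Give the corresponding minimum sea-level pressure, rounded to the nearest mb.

ΔP = (V / 6.9)^(1/0.623) = (83/6.9)^1.605.
83/6.9 = 12.029; 12.029^1.605 ≈ 54.19 mb.
P_c = 1011 − 54.19 = 956.81 ≈ 957 mb.

957 mb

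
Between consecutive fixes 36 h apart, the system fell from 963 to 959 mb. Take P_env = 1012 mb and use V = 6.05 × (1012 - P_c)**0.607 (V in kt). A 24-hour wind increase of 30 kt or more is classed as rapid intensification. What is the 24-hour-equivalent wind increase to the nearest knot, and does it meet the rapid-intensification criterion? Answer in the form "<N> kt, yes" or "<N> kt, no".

2 kt, no

V₁: ΔP = 49, V ≈ 6.05 × 49^0.607 ≈ 64.23 kt.
V₂: ΔP = 53, V ≈ 6.05 × 53^0.607 ≈ 67.36 kt.
ΔV over 36 h = 3.13 kt → 24 h equivalent = 3.13 × 24/36 ≈ 2.09 kt.
2 kt < 30 kt ⇒ not rapid intensification.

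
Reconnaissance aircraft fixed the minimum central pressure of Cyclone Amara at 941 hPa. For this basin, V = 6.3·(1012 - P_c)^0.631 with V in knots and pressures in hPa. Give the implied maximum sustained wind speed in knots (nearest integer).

ΔP = 1012 − 941 = 71 hPa.
71^0.631 ≈ 14.728.
V ≈ 6.3 × 14.728 ≈ 92.8 kt.

93 kt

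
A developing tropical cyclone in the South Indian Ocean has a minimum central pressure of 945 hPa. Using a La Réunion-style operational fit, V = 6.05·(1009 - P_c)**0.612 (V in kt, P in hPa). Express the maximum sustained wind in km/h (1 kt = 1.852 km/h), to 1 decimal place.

142.8 km/h

ΔP = 1009 − 945 = 64 hPa.
V ≈ 6.05 × 64^0.612 = 6.05 × 12.746 ≈ 77.115 kt.
77.115 × 1.852 ≈ 142.82 km/h → 142.8 km/h.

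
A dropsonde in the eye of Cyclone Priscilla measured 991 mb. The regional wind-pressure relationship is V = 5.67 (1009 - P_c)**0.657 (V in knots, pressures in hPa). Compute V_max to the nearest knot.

ΔP = 1009 − 991 = 18 mb.
18^0.657 ≈ 6.679.
V ≈ 5.67 × 6.679 ≈ 37.9 kt.

38 kt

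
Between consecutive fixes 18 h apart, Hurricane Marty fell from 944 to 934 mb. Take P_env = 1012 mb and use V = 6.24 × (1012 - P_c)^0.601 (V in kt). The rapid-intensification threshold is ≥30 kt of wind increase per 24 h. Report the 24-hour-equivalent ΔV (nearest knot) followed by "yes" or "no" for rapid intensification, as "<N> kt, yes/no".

9 kt, no

V₁: ΔP = 68, V ≈ 6.24 × 68^0.601 ≈ 78.80 kt.
V₂: ΔP = 78, V ≈ 6.24 × 78^0.601 ≈ 85.57 kt.
ΔV over 18 h = 6.77 kt → 24 h equivalent = 6.77 × 24/18 ≈ 9.03 kt.
9 kt < 30 kt ⇒ not rapid intensification.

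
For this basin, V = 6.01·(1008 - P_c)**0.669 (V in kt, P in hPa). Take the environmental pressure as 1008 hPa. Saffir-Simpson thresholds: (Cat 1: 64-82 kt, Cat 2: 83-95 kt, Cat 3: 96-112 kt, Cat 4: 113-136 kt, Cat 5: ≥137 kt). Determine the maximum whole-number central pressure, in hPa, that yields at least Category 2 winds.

Category 2 begins at V = 83 kt.
Required ΔP = (83/6.01)^(1/0.669) = 13.810^1.495 ≈ 50.62 hPa.
P_c ≤ 1008 − 50.62 = 957.38, so the highest integer P_c is 957 hPa.

957 hPa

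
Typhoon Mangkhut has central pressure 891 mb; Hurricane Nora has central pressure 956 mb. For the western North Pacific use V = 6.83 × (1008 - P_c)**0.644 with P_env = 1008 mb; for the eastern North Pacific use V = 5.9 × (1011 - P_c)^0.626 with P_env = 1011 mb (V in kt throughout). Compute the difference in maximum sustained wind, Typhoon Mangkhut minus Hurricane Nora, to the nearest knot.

74 kt

Typhoon Mangkhut: ΔP = 117; V ≈ 6.83 × 117^0.644 ≈ 146.67 kt.
Hurricane Nora: ΔP = 55; V ≈ 5.9 × 55^0.626 ≈ 72.50 kt.
Difference ≈ 146.67 − 72.50 = 74.17 → 74 kt.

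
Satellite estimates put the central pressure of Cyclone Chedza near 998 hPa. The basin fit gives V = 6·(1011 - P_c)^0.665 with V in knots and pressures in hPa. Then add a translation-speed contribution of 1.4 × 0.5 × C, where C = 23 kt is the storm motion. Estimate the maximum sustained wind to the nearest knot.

ΔP = 1011 − 998 = 13 hPa.
13^0.665 ≈ 5.505.
V ≈ 6 × 5.505 ≈ 33.0 kt.
Translation term: 1.4 × 0.5 × 23 = 16.1 kt.
Corrected V ≈ 49.1 kt → 49 kt.

49 kt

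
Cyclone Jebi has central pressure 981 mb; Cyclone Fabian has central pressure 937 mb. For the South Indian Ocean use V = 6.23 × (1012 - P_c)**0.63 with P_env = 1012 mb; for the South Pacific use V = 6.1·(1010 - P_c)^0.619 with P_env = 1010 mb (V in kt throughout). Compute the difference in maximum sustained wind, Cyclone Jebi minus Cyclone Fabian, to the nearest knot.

-33 kt

Cyclone Jebi: ΔP = 31; V ≈ 6.23 × 31^0.63 ≈ 54.21 kt.
Cyclone Fabian: ΔP = 73; V ≈ 6.1 × 73^0.619 ≈ 86.84 kt.
Difference ≈ 54.21 − 86.84 = -32.63 → -33 kt.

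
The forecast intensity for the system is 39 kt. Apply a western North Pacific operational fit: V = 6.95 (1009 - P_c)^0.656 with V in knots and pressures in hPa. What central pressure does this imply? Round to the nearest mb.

995 mb

ΔP = (V / 6.95)^(1/0.656) = (39/6.95)^1.524.
39/6.95 = 5.612; 5.612^1.524 ≈ 13.86 mb.
P_c = 1009 − 13.86 = 995.14 ≈ 995 mb.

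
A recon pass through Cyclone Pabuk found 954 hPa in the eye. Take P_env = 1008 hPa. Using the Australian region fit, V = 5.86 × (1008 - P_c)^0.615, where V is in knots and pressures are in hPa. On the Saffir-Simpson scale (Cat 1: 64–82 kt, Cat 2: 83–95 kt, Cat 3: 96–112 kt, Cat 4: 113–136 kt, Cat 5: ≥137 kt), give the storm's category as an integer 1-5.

ΔP = 1008 − 954 = 54 hPa.
V ≈ 5.86 × 54^0.615 = 5.86 × 11.63 ≈ 68 kt.
68 kt falls in the Category 1 band.

1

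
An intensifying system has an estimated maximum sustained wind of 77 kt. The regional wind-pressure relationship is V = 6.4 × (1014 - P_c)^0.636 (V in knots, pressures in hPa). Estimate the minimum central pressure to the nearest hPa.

964 hPa

ΔP = (V / 6.4)^(1/0.636) = (77/6.4)^1.572.
77/6.4 = 12.031; 12.031^1.572 ≈ 49.96 hPa.
P_c = 1014 − 49.96 = 964.04 ≈ 964 hPa.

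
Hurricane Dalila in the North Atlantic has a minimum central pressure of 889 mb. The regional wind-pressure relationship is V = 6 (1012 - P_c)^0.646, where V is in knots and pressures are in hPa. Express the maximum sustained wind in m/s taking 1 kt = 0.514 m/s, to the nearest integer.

69 m/s

ΔP = 1012 − 889 = 123 mb.
V ≈ 6 × 123^0.646 = 6 × 22.391 ≈ 134.348 kt.
134.348 × 0.514 ≈ 69.05 m/s → 69 m/s.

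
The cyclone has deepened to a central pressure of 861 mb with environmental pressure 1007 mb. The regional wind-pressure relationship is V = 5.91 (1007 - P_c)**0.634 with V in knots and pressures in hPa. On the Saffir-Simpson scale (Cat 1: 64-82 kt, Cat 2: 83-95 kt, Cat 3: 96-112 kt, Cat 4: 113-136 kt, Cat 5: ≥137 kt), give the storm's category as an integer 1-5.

5

ΔP = 1007 − 861 = 146 mb.
V ≈ 5.91 × 146^0.634 = 5.91 × 23.56 ≈ 139 kt.
139 kt falls in the Category 5 band.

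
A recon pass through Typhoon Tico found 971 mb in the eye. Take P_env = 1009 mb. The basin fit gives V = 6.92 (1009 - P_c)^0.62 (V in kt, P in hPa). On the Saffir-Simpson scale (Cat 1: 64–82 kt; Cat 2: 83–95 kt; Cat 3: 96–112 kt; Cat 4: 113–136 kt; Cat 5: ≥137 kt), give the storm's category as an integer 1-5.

1

ΔP = 1009 − 971 = 38 mb.
V ≈ 6.92 × 38^0.62 = 6.92 × 9.54 ≈ 66 kt.
66 kt falls in the Category 1 band.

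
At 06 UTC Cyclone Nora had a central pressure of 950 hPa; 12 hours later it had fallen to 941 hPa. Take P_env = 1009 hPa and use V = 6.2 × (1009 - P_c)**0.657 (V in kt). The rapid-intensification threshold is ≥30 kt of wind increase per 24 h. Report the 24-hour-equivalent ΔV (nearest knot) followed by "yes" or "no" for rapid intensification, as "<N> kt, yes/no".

V₁: ΔP = 59, V ≈ 6.2 × 59^0.657 ≈ 90.33 kt.
V₂: ΔP = 68, V ≈ 6.2 × 68^0.657 ≈ 99.16 kt.
ΔV over 12 h = 8.83 kt → 24 h equivalent = 8.83 × 24/12 ≈ 17.66 kt.
18 kt < 30 kt ⇒ not rapid intensification.

18 kt, no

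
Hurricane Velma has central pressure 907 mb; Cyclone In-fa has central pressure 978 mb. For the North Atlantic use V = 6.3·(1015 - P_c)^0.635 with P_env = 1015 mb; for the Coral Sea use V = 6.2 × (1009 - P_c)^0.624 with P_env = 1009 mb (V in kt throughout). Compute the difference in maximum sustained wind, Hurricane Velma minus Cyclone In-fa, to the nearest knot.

Hurricane Velma: ΔP = 108; V ≈ 6.3 × 108^0.635 ≈ 123.19 kt.
Cyclone In-fa: ΔP = 31; V ≈ 6.2 × 31^0.624 ≈ 52.84 kt.
Difference ≈ 123.19 − 52.84 = 70.35 → 70 kt.

70 kt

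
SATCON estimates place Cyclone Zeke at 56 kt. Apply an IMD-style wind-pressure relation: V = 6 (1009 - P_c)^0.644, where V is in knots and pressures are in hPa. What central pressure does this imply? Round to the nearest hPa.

ΔP = (V / 6)^(1/0.644) = (56/6)^1.553.
56/6 = 9.333; 9.333^1.553 ≈ 32.08 hPa.
P_c = 1009 − 32.08 = 976.92 ≈ 977 hPa.

977 hPa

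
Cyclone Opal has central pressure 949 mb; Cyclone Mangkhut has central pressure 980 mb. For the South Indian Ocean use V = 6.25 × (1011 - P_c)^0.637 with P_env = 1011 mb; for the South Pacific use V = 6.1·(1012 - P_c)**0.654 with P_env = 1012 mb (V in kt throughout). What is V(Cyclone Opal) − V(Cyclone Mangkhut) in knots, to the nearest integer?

Cyclone Opal: ΔP = 62; V ≈ 6.25 × 62^0.637 ≈ 86.62 kt.
Cyclone Mangkhut: ΔP = 32; V ≈ 6.1 × 32^0.654 ≈ 58.84 kt.
Difference ≈ 86.62 − 58.84 = 27.78 → 28 kt.

28 kt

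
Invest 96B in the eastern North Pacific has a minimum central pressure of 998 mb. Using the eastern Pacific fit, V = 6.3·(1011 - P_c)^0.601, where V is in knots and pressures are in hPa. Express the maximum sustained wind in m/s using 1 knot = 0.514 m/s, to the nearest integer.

ΔP = 1011 − 998 = 13 mb.
V ≈ 6.3 × 13^0.601 = 6.3 × 4.672 ≈ 29.432 kt.
29.432 × 0.514 ≈ 15.13 m/s → 15 m/s.

15 m/s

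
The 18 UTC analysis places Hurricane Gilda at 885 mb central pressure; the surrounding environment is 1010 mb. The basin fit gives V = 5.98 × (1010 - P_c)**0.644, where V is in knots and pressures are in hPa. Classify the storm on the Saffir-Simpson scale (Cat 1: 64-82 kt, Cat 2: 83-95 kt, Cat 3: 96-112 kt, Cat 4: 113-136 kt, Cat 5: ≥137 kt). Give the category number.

ΔP = 1010 − 885 = 125 mb.
V ≈ 5.98 × 125^0.644 = 5.98 × 22.41 ≈ 134 kt.
134 kt falls in the Category 4 band.

4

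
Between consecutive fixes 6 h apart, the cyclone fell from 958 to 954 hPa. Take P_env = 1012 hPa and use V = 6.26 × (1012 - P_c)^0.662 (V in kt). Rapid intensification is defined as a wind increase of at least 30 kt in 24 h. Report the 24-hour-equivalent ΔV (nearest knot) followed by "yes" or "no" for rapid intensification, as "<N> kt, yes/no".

V₁: ΔP = 54, V ≈ 6.26 × 54^0.662 ≈ 87.78 kt.
V₂: ΔP = 58, V ≈ 6.26 × 58^0.662 ≈ 92.04 kt.
ΔV over 6 h = 4.26 kt → 24 h equivalent = 4.26 × 24/6 ≈ 17.04 kt.
17 kt < 30 kt ⇒ not rapid intensification.

17 kt, no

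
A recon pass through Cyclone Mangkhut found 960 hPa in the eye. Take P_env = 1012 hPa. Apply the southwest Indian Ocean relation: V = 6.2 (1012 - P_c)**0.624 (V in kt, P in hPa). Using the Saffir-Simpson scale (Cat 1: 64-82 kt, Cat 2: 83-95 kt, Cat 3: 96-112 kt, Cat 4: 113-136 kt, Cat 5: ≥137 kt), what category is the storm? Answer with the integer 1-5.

ΔP = 1012 − 960 = 52 hPa.
V ≈ 6.2 × 52^0.624 = 6.2 × 11.77 ≈ 73 kt.
73 kt falls in the Category 1 band.

1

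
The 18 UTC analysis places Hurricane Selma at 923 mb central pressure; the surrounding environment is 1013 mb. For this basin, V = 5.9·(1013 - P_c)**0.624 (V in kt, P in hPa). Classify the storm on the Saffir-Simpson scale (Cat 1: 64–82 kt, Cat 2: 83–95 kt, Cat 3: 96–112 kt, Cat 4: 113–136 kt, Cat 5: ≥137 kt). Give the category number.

ΔP = 1013 − 923 = 90 mb.
V ≈ 5.9 × 90^0.624 = 5.9 × 16.57 ≈ 98 kt.
98 kt falls in the Category 3 band.

3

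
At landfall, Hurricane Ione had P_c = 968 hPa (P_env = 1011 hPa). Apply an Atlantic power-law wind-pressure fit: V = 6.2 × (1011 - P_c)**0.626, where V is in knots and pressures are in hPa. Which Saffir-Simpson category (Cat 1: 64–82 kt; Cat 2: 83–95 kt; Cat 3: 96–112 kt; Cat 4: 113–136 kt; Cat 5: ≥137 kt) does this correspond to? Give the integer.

1

ΔP = 1011 − 968 = 43 hPa.
V ≈ 6.2 × 43^0.626 = 6.2 × 10.53 ≈ 65 kt.
65 kt falls in the Category 1 band.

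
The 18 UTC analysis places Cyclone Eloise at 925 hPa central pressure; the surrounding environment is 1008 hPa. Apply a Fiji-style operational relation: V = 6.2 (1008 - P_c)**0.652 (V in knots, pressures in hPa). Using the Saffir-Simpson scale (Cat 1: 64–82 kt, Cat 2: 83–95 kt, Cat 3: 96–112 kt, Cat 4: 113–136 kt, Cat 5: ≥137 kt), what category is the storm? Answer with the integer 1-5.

ΔP = 1008 − 925 = 83 hPa.
V ≈ 6.2 × 83^0.652 = 6.2 × 17.83 ≈ 111 kt.
111 kt falls in the Category 3 band.

3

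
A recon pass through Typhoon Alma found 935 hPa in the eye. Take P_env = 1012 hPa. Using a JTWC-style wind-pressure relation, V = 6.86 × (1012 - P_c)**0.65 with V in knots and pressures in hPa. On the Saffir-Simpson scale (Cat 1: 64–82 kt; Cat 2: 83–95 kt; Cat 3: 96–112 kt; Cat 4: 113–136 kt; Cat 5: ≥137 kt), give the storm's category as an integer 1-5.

ΔP = 1012 − 935 = 77 hPa.
V ≈ 6.86 × 77^0.65 = 6.86 × 16.84 ≈ 115 kt.
115 kt falls in the Category 4 band.

4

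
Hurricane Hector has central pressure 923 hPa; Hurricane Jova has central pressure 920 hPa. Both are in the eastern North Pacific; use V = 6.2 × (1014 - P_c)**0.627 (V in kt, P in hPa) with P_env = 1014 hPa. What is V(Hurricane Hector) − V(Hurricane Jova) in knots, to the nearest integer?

Hurricane Hector: ΔP = 91; V ≈ 6.2 × 91^0.627 ≈ 104.88 kt.
Hurricane Jova: ΔP = 94; V ≈ 6.2 × 94^0.627 ≈ 107.04 kt.
Difference ≈ 104.88 − 107.04 = -2.16 → -2 kt.

-2 kt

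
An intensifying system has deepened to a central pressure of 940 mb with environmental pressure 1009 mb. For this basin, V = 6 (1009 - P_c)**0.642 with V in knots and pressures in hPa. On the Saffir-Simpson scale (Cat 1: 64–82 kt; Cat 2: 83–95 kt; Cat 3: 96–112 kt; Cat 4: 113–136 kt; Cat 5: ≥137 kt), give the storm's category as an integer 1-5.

2

ΔP = 1009 − 940 = 69 mb.
V ≈ 6 × 69^0.642 = 6 × 15.15 ≈ 91 kt.
91 kt falls in the Category 2 band.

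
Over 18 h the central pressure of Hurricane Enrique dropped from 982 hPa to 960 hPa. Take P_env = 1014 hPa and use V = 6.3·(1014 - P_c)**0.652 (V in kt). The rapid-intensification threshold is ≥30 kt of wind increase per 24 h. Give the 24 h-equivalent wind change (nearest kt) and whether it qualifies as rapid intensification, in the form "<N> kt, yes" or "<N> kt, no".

33 kt, yes

V₁: ΔP = 32, V ≈ 6.3 × 32^0.652 ≈ 60.35 kt.
V₂: ΔP = 54, V ≈ 6.3 × 54^0.652 ≈ 84.89 kt.
ΔV over 18 h = 24.54 kt → 24 h equivalent = 24.54 × 24/18 ≈ 32.72 kt.
33 kt ≥ 30 kt ⇒ rapid intensification.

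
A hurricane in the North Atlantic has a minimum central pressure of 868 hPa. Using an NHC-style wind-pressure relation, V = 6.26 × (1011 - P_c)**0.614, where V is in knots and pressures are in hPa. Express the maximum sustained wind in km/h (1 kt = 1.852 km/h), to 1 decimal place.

244.1 km/h

ΔP = 1011 − 868 = 143 hPa.
V ≈ 6.26 × 143^0.614 = 6.26 × 21.056 ≈ 131.811 kt.
131.811 × 1.852 ≈ 244.11 km/h → 244.1 km/h.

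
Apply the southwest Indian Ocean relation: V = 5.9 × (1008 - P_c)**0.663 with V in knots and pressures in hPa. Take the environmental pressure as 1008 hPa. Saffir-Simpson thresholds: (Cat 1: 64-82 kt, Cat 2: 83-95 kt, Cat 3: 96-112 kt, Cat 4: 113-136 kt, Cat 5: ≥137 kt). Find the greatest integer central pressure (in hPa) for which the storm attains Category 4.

922 hPa

Category 4 begins at V = 113 kt.
Required ΔP = (113/5.9)^(1/0.663) = 19.153^1.508 ≈ 85.90 hPa.
P_c ≤ 1008 − 85.90 = 922.10, so the highest integer P_c is 922 hPa.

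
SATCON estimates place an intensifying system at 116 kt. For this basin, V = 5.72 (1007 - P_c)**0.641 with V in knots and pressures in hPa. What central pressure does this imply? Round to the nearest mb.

898 mb

ΔP = (V / 5.72)^(1/0.641) = (116/5.72)^1.560.
116/5.72 = 20.280; 20.280^1.560 ≈ 109.42 mb.
P_c = 1007 − 109.42 = 897.58 ≈ 898 mb.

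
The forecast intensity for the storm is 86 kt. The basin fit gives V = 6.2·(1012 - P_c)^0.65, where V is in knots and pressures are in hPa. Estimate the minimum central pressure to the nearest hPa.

ΔP = (V / 6.2)^(1/0.65) = (86/6.2)^1.538.
86/6.2 = 13.871; 13.871^1.538 ≈ 57.16 hPa.
P_c = 1012 − 57.16 = 954.84 ≈ 955 hPa.

955 hPa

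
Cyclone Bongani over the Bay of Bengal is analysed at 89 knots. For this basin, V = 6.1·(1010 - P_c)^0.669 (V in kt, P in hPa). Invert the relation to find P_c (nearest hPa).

ΔP = (V / 6.1)^(1/0.669) = (89/6.1)^1.495.
89/6.1 = 14.590; 14.590^1.495 ≈ 54.95 hPa.
P_c = 1010 − 54.95 = 955.05 ≈ 955 hPa.

955 hPa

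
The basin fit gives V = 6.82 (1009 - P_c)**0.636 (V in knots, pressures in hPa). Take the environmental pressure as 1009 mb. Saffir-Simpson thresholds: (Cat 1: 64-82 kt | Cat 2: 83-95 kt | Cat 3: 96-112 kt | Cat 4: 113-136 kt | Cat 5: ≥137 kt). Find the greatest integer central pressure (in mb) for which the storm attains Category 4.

926 mb

Category 4 begins at V = 113 kt.
Required ΔP = (113/6.82)^(1/0.636) = 16.569^1.572 ≈ 82.63 mb.
P_c ≤ 1009 − 82.63 = 926.37, so the highest integer P_c is 926 mb.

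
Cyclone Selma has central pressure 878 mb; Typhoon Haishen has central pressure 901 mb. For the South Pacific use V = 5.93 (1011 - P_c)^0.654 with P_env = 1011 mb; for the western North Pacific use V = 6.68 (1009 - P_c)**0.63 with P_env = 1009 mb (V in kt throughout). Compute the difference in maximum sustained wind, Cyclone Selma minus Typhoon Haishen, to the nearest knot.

Cyclone Selma: ΔP = 133; V ≈ 5.93 × 133^0.654 ≈ 145.23 kt.
Typhoon Haishen: ΔP = 108; V ≈ 6.68 × 108^0.63 ≈ 127.59 kt.
Difference ≈ 145.23 − 127.59 = 17.64 → 18 kt.

18 kt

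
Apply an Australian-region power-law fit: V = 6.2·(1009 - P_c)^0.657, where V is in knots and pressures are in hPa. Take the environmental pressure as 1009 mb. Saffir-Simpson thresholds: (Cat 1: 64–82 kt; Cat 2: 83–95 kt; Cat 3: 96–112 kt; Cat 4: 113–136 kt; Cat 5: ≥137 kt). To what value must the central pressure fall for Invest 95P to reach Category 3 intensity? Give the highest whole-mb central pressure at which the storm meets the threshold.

944 mb

Category 3 begins at V = 96 kt.
Required ΔP = (96/6.2)^(1/0.657) = 15.484^1.522 ≈ 64.73 mb.
P_c ≤ 1009 − 64.73 = 944.27, so the highest integer P_c is 944 mb.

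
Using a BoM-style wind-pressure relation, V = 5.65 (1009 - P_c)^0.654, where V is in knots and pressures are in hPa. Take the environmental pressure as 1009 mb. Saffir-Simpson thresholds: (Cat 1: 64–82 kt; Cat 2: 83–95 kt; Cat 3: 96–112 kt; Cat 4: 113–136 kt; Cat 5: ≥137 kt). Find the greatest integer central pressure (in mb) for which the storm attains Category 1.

968 mb

Category 1 begins at V = 64 kt.
Required ΔP = (64/5.65)^(1/0.654) = 11.327^1.529 ≈ 40.91 mb.
P_c ≤ 1009 − 40.91 = 968.09, so the highest integer P_c is 968 mb.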